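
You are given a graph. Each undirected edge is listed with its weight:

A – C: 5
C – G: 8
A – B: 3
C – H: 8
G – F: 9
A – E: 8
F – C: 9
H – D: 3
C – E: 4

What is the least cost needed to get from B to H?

Running Dijkstra from B:
B: 0
A: 3  (via B)
C: 8  (via A)
E: 11  (via A)
G: 16  (via C)
H: 16  (via C)
Shortest route: B → A → C → H = 16.

16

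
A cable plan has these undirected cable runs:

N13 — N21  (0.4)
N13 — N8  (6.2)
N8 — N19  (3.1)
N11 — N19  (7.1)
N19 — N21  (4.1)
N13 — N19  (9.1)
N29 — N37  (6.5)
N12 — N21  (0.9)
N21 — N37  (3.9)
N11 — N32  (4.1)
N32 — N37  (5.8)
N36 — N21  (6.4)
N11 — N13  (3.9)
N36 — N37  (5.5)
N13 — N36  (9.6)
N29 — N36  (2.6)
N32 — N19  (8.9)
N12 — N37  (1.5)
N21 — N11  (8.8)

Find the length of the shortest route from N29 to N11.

13.2

Running Dijkstra from N29:
N29: 0
N36: 2.6  (via N29)
N37: 6.5  (via N29)
N12: 8  (via N37)
N21: 8.9  (via N12)
N13: 9.3  (via N21)
N32: 12.3  (via N37)
N19: 13  (via N21)
N11: 13.2  (via N13)
Shortest route: N29–N37–N12–N21–N13–N11 = 13.2.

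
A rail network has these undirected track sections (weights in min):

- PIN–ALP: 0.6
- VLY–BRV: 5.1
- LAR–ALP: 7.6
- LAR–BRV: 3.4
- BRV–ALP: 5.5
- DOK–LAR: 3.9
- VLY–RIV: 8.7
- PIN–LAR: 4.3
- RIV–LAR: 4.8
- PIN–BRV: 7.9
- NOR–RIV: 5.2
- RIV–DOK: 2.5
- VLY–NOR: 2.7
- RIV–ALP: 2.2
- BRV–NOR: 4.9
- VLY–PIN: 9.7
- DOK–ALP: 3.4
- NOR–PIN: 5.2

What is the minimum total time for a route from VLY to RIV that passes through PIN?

Best VLY to PIN: VLY → NOR → PIN costing 7.9
Shortest PIN→RIV: PIN → ALP → RIV = 2.8
Total via PIN: 7.9 + 2.8 = 10.7 min.

10.7 min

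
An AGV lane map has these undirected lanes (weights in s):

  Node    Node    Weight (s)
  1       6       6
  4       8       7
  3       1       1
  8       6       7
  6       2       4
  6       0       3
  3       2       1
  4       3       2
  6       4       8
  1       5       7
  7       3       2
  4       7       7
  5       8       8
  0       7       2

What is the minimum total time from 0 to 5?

Compare a few routes:
0 → 6 → 1 → 5: 3+6+7 = 16
0 → 7 → 3 → 1 → 5: 2+2+1+7 = 12
Cheapest is 0 → 7 → 3 → 1 → 5 at 12 s.

12 s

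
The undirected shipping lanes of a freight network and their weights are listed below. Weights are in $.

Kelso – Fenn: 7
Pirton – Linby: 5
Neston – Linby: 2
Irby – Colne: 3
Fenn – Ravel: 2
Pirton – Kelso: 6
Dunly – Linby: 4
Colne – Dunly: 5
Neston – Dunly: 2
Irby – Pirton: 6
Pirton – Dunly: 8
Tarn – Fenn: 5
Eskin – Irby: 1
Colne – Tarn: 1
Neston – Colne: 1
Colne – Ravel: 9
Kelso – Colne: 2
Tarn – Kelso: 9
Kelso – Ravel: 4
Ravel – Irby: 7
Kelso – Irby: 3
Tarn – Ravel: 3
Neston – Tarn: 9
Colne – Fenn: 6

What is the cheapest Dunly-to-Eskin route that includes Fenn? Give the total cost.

Shortest Dunly→Fenn: Dunly → Neston → Colne → Fenn = 9
Best Fenn to Eskin: Fenn → Ravel → Irby → Eskin costing 10
Total via Fenn: 9 + 10 = $19.

$19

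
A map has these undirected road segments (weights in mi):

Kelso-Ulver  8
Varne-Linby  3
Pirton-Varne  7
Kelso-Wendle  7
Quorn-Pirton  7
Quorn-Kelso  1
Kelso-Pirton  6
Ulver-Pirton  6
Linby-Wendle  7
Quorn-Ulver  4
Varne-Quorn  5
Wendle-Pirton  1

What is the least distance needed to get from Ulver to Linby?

12 mi

Candidate routes:
Ulver–Quorn–Varne–Linby: 4+5+3 = 12
Ulver–Pirton–Wendle–Linby: 6+1+7 = 14
Ulver–Pirton–Varne–Linby: 6+7+3 = 16
Ulver–Kelso–Quorn–Varne–Linby: 8+1+5+3 = 17
Cheapest is Ulver–Quorn–Varne–Linby at 12 mi.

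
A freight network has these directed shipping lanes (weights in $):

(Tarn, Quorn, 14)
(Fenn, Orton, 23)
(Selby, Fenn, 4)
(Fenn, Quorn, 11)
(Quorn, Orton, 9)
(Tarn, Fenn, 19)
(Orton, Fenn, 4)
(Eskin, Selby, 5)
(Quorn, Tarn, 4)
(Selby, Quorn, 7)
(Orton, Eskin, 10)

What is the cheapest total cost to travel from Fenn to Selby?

$35

Running Dijkstra from Fenn:
Fenn: 0
Quorn: 11  (via Fenn)
Tarn: 15  (via Quorn)
Orton: 20  (via Quorn)
Eskin: 30  (via Orton)
Selby: 35  (via Eskin)
Shortest route: Fenn–Quorn–Orton–Eskin–Selby = $35.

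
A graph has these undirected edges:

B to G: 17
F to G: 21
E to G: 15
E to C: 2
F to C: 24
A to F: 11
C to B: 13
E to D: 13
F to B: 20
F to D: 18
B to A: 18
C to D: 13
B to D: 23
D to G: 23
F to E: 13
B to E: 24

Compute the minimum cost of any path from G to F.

21

Settle nodes by increasing distance from G:
G: 0
E: 15  (via G)
B: 17  (via G)
C: 17  (via E)
F: 21  (via G)
Shortest route: G → F = 21.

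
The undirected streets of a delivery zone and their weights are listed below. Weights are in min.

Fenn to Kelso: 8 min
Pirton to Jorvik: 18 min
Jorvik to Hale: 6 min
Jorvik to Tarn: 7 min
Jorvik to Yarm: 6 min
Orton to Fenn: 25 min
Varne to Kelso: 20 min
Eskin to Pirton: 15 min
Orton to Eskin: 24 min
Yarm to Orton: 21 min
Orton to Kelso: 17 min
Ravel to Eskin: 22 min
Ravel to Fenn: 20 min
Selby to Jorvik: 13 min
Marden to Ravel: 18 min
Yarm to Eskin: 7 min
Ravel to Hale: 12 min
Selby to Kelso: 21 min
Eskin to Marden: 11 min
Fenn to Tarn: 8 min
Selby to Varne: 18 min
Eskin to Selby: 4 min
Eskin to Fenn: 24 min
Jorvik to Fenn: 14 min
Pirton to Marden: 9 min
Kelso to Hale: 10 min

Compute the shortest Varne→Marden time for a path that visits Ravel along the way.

Best Varne to Ravel: Varne → Kelso → Hale → Ravel costing 42
Best Ravel to Marden: Ravel → Marden costing 18
Total via Ravel: 42 + 18 = 60 min.

60 min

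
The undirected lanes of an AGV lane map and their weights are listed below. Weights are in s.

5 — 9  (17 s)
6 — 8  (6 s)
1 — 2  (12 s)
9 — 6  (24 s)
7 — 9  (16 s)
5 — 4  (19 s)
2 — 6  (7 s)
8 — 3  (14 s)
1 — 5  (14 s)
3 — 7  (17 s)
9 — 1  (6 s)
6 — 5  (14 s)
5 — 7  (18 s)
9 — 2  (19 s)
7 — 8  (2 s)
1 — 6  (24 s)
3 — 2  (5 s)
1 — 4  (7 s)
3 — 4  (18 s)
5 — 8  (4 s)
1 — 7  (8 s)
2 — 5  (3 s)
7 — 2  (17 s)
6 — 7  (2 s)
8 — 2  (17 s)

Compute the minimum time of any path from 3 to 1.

Shortest distances from 3:
3: 0
2: 5  (via 3)
5: 8  (via 2)
6: 12  (via 2)
8: 12  (via 5)
7: 14  (via 6)
1: 17  (via 2)
Shortest route: 3 → 2 → 1 = 17 s.

17 s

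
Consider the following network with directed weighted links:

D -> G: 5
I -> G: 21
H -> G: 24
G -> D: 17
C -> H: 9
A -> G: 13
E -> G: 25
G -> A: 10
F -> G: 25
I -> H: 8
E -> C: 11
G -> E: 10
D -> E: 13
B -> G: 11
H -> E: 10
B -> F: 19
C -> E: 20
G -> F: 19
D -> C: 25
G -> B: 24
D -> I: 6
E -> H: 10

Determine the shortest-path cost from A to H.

Settle nodes by increasing distance from A:
A: 0
G: 13  (via A)
E: 23  (via G)
D: 30  (via G)
F: 32  (via G)
H: 33  (via E)
Shortest route: A–G–E–H = 33.

33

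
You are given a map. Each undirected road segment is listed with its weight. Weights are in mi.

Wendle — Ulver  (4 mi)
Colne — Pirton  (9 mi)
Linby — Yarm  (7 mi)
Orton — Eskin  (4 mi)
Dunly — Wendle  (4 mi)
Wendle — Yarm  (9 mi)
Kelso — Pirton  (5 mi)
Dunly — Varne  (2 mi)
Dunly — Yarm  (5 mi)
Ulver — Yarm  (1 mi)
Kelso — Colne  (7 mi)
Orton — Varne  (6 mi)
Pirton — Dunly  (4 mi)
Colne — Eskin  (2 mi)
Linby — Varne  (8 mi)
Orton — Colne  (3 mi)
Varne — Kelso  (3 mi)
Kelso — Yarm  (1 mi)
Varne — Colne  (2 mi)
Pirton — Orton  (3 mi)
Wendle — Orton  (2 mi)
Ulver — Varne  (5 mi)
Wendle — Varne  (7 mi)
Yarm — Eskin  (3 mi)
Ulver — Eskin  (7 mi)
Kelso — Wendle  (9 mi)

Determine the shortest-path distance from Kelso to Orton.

Candidate routes:
Kelso - Yarm - Eskin - Orton: 1+3+4 = 8
Kelso - Varne - Orton: 3+6 = 9
Kelso - Yarm - Eskin - Colne - Orton: 1+3+2+3 = 9
The minimum is 8 mi via Kelso - Yarm - Eskin - Orton.

8 mi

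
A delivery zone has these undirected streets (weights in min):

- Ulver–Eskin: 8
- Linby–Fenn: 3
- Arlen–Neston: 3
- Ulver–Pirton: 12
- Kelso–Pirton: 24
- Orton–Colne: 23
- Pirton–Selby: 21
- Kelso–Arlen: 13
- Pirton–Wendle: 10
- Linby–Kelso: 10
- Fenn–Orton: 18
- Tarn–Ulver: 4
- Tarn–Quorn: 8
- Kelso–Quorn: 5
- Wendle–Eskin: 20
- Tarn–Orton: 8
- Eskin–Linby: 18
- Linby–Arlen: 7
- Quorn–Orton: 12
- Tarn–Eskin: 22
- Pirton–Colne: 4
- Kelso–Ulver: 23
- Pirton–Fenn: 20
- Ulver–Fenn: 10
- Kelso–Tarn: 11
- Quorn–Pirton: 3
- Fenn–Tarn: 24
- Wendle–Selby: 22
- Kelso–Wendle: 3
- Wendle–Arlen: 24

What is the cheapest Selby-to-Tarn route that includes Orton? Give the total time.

44 min

Shortest Selby→Orton: Selby–Pirton–Quorn–Orton = 36
Best Orton to Tarn: Orton–Tarn costing 8
Total via Orton: 36 + 8 = 44 min.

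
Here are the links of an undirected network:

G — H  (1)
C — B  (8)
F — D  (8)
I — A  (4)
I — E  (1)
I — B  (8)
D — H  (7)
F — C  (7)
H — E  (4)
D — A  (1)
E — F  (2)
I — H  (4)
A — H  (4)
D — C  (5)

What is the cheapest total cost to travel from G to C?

Shortest distances from G:
G: 0
H: 1  (via G)
A: 5  (via H)
E: 5  (via H)
I: 5  (via H)
D: 6  (via A)
F: 7  (via E)
C: 11  (via D)
Shortest route: G → H → A → D → C = 11.

11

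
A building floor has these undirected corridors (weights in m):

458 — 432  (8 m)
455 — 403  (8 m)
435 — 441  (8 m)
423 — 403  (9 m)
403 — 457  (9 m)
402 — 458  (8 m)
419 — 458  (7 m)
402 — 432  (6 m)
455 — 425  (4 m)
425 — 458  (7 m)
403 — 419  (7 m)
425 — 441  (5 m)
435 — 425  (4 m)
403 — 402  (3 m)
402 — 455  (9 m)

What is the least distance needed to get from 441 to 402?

Enumerating some paths:
441 - 425 - 458 - 402: 5+7+8 = 20
441 - 425 - 455 - 402: 5+4+9 = 18
The minimum is 18 m via 441 - 425 - 455 - 402.

18 m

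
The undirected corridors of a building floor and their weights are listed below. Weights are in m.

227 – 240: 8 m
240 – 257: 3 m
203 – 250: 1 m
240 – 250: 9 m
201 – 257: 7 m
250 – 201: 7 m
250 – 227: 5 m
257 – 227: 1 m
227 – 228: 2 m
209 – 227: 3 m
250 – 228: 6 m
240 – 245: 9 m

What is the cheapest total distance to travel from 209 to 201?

11 m

Compare a few routes:
209–227–250–201: 3+5+7 = 15
209–227–257–201: 3+1+7 = 11
Cheapest is 209–227–257–201 at 11 m.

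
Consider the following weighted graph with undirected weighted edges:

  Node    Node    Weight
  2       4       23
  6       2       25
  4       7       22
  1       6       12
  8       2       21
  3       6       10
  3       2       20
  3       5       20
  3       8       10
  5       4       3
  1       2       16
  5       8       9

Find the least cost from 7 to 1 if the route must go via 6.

Best 7 to 6: 7–4–5–8–3–6 costing 54
Shortest 6→1: 6–1 = 12
Total via 6: 54 + 12 = 66.

66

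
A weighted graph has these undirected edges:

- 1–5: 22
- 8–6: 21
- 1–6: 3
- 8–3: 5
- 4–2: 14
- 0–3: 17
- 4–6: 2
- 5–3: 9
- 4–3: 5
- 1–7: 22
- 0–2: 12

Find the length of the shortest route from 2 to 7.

41

Running Dijkstra from 2:
2: 0
0: 12  (via 2)
4: 14  (via 2)
6: 16  (via 4)
1: 19  (via 6)
3: 19  (via 4)
8: 24  (via 3)
5: 28  (via 3)
7: 41  (via 1)
Shortest route: 2–4–6–1–7 = 41.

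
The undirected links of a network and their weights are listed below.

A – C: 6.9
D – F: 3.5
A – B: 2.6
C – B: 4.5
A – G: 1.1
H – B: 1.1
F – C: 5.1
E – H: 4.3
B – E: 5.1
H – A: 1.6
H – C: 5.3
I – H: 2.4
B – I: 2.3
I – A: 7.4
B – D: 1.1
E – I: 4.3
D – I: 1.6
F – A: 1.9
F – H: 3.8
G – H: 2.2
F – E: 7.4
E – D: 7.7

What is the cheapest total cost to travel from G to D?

Shortest distances from G:
G: 0
A: 1.1  (via G)
H: 2.2  (via G)
F: 3  (via A)
B: 3.3  (via H)
D: 4.4  (via B)
Shortest route: G → H → B → D = 4.4.

4.4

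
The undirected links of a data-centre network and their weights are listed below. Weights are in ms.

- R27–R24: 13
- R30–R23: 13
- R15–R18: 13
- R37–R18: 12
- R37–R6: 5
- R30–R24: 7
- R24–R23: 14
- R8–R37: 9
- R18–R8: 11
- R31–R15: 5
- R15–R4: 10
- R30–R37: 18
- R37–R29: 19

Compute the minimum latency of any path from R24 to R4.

Enumerating some paths:
R24 → R30 → R37 → R18 → R15 → R4: 7+18+12+13+10 = 60
R24 → R30 → R37 → R8 → R18 → R15 → R4: 7+18+9+11+13+10 = 68
Cheapest is R24 → R30 → R37 → R18 → R15 → R4 at 60 ms.

60 ms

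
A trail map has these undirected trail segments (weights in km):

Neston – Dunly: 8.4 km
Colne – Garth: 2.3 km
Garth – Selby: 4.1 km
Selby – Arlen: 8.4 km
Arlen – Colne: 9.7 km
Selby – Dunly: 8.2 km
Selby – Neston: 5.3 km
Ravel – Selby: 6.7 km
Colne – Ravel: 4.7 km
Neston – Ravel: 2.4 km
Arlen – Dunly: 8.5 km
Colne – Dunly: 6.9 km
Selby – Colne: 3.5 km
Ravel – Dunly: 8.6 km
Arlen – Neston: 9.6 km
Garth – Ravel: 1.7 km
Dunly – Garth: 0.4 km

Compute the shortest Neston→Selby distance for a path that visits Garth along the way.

Best Neston to Garth: Neston–Ravel–Garth costing 4.1
Best Garth to Selby: Garth–Selby costing 4.1
Total via Garth: 4.1 + 4.1 = 8.2 km.

8.2 km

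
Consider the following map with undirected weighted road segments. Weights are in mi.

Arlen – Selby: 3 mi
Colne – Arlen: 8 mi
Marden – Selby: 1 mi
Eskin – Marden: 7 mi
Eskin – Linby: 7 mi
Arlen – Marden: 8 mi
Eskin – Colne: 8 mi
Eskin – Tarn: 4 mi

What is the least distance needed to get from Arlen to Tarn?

15 mi

Settle nodes by increasing distance from Arlen:
Arlen: 0
Selby: 3  (via Arlen)
Marden: 4  (via Selby)
Colne: 8  (via Arlen)
Eskin: 11  (via Marden)
Tarn: 15  (via Eskin)
Shortest route: Arlen → Selby → Marden → Eskin → Tarn = 15 mi.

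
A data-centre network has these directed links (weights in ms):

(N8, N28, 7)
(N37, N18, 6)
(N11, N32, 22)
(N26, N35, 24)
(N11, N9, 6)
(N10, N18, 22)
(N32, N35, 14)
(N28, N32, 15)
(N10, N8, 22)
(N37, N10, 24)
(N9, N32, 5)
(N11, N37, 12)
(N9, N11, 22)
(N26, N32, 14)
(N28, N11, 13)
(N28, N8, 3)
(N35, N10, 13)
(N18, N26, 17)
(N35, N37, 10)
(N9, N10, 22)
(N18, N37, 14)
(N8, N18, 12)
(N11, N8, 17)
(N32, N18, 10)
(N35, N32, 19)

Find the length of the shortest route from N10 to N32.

Enumerating some paths:
N10–N18–N26–N32: 22+17+14 = 53
N10–N8–N28–N32: 22+7+15 = 44
N10–N8–N28–N11–N9–N32: 22+7+13+6+5 = 53
Cheapest is N10–N8–N28–N32 at 44 ms.

44 ms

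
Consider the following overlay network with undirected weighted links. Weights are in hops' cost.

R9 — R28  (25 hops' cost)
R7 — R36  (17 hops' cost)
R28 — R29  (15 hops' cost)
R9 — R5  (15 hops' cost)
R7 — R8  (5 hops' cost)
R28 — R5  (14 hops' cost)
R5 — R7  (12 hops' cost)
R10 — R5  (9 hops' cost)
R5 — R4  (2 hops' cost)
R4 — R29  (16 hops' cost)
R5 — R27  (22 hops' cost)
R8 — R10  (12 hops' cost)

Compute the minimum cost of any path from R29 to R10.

27 hops' cost

Settle nodes by increasing distance from R29:
R29: 0
R28: 15  (via R29)
R4: 16  (via R29)
R5: 18  (via R4)
R10: 27  (via R5)
Shortest route: R29–R4–R5–R10 = 27 hops' cost.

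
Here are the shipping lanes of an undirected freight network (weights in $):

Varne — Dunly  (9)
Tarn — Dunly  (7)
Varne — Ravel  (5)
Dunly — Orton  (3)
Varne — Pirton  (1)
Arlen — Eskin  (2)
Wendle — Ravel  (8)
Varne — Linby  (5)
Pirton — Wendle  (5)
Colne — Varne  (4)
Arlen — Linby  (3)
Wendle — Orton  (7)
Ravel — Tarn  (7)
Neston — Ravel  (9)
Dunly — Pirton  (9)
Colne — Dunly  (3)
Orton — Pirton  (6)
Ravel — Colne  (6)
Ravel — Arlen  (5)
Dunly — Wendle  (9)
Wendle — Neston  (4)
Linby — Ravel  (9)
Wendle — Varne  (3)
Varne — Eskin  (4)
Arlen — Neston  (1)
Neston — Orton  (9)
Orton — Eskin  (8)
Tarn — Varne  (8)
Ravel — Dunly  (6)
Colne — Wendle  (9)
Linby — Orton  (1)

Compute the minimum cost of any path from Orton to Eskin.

Shortest distances from Orton:
Orton: 0
Linby: 1  (via Orton)
Dunly: 3  (via Orton)
Arlen: 4  (via Linby)
Neston: 5  (via Arlen)
Eskin: 6  (via Arlen)
Shortest route: Orton–Linby–Arlen–Eskin = $6.

$6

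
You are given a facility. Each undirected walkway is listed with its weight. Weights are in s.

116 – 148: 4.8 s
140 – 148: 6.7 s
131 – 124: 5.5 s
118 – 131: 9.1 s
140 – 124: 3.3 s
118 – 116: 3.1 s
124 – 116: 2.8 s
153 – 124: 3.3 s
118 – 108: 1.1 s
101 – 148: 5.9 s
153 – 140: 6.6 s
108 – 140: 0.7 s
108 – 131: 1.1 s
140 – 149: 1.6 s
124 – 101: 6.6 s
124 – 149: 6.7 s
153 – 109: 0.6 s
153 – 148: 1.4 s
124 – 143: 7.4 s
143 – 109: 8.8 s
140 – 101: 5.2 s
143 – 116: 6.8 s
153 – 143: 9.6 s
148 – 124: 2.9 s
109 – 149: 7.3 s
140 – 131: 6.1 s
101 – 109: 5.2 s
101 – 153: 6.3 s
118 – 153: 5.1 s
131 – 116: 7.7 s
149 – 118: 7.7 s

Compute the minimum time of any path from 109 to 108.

Enumerating some paths:
109–153–124–140–108: 0.6+3.3+3.3+0.7 = 7.9
109–153–118–108: 0.6+5.1+1.1 = 6.8
109–153–140–108: 0.6+6.6+0.7 = 7.9
The minimum is 6.8 s via 109–153–118–108.

6.8 s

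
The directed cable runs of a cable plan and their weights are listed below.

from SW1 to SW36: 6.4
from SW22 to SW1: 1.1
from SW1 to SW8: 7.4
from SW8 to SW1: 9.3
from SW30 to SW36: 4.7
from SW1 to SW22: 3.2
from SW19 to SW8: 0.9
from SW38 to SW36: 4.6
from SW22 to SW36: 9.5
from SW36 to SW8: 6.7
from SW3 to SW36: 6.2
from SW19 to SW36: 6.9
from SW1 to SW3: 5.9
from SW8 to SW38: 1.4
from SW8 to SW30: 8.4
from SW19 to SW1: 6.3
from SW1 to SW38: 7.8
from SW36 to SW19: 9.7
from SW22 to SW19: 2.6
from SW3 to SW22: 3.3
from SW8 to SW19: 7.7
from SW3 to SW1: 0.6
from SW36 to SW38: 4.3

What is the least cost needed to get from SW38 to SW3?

Shortest distances from SW38:
SW38: 0
SW36: 4.6  (via SW38)
SW8: 11.3  (via SW36)
SW19: 14.3  (via SW36)
SW30: 19.7  (via SW8)
SW1: 20.6  (via SW8)
SW22: 23.8  (via SW1)
SW3: 26.5  (via SW1)
Shortest route: SW38–SW36–SW8–SW1–SW3 = 26.5.

26.5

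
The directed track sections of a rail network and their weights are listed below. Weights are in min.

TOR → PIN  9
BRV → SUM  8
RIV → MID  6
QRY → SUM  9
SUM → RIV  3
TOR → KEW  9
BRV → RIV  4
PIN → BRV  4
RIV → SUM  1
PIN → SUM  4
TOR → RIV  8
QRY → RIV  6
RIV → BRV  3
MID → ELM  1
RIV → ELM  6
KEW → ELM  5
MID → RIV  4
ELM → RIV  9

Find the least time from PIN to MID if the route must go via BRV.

Shortest PIN→BRV: PIN → BRV = 4
Best BRV to MID: BRV → RIV → MID costing 10
Total via BRV: 4 + 10 = 14 min.

14 min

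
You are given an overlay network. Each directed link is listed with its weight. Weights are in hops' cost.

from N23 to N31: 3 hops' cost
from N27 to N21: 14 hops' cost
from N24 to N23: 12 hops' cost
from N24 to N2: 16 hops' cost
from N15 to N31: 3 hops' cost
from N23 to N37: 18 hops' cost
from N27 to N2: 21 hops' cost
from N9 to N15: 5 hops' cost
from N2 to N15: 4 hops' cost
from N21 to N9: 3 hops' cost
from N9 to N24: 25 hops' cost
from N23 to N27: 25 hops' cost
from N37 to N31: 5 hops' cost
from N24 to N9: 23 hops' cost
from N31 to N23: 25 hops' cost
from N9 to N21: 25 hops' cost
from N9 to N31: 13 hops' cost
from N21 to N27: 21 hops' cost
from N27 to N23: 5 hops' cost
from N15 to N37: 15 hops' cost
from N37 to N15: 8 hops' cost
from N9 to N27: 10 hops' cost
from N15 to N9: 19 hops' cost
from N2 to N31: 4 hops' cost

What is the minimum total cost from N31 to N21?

64 hops' cost

Candidate routes:
N31 - N23 - N27 - N21: 25+25+14 = 64
N31 - N23 - N37 - N15 - N9 - N27 - N21: 25+18+8+19+10+14 = 94
Cheapest is N31 - N23 - N27 - N21 at 64 hops' cost.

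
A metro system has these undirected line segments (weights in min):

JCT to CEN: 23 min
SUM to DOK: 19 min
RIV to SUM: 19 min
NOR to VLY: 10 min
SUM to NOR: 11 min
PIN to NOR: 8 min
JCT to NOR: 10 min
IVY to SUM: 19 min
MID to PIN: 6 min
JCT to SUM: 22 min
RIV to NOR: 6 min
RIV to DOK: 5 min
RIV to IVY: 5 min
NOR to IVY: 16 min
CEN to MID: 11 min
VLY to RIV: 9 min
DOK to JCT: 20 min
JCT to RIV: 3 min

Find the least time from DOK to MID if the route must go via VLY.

38 min

Best DOK to VLY: DOK → RIV → VLY costing 14
Best VLY to MID: VLY → NOR → PIN → MID costing 24
Total via VLY: 14 + 24 = 38 min.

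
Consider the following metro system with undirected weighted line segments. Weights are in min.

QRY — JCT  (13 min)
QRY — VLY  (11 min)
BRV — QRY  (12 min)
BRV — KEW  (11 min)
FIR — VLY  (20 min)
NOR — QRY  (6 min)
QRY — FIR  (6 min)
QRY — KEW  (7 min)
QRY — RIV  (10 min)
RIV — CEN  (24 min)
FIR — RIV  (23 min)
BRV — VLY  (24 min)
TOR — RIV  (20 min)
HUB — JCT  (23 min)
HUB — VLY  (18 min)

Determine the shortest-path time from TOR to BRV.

42 min

Running Dijkstra from TOR:
TOR: 0
RIV: 20  (via TOR)
QRY: 30  (via RIV)
NOR: 36  (via QRY)
FIR: 36  (via QRY)
KEW: 37  (via QRY)
VLY: 41  (via QRY)
BRV: 42  (via QRY)
Shortest route: TOR–RIV–QRY–BRV = 42 min.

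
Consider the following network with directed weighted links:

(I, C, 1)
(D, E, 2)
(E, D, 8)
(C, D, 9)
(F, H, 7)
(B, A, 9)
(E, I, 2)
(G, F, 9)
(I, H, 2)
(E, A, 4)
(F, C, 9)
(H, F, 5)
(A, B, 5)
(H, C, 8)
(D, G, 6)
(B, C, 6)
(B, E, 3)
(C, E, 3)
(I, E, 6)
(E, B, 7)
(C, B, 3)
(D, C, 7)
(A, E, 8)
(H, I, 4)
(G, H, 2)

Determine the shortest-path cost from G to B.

10

Settle nodes by increasing distance from G:
G: 0
H: 2  (via G)
I: 6  (via H)
C: 7  (via I)
F: 7  (via H)
B: 10  (via C)
Shortest route: G → H → I → C → B = 10.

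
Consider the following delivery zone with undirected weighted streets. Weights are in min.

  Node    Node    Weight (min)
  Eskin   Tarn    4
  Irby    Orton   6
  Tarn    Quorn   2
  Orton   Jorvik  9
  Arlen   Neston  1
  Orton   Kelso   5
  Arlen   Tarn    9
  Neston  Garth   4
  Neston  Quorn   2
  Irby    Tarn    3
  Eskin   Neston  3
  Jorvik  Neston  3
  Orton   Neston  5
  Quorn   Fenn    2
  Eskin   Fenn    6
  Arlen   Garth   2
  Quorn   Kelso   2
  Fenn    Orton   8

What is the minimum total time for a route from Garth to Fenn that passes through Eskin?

Shortest Garth→Eskin: Garth → Arlen → Neston → Eskin = 6
Shortest Eskin→Fenn: Eskin → Fenn = 6
Total via Eskin: 6 + 6 = 12 min.

12 min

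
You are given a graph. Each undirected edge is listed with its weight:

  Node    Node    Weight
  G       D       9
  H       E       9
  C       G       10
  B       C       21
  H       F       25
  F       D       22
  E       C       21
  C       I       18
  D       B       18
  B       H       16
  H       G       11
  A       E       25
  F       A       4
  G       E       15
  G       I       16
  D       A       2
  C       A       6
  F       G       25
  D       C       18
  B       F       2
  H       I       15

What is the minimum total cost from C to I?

Candidate routes:
C–G–I: 10+16 = 26
C–I: 18 = 18
C–G–H–I: 10+11+15 = 36
C–A–D–G–I: 6+2+9+16 = 33
The minimum is 18 via C–I.

18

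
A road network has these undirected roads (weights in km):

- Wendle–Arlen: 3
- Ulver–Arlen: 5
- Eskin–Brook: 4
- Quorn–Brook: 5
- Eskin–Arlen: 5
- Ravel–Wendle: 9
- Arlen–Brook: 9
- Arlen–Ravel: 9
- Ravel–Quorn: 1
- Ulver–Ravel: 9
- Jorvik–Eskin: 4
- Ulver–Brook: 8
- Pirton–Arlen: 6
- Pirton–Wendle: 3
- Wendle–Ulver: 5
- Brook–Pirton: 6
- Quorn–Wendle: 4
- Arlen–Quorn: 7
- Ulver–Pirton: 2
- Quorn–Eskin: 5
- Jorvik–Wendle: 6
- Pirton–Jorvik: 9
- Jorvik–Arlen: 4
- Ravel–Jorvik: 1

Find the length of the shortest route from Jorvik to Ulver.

9 km

Settle nodes by increasing distance from Jorvik:
Jorvik: 0
Ravel: 1  (via Jorvik)
Quorn: 2  (via Ravel)
Eskin: 4  (via Jorvik)
Arlen: 4  (via Jorvik)
Wendle: 6  (via Jorvik)
Brook: 7  (via Quorn)
Pirton: 9  (via Jorvik)
Ulver: 9  (via Arlen)
Shortest route: Jorvik–Arlen–Ulver = 9 km.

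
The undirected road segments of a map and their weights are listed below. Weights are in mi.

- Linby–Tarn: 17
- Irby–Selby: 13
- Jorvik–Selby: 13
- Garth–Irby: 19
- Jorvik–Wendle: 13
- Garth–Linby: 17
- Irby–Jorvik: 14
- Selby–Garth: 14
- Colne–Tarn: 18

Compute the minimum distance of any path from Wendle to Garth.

Settle nodes by increasing distance from Wendle:
Wendle: 0
Jorvik: 13  (via Wendle)
Selby: 26  (via Jorvik)
Irby: 27  (via Jorvik)
Garth: 40  (via Selby)
Shortest route: Wendle → Jorvik → Selby → Garth = 40 mi.

40 mi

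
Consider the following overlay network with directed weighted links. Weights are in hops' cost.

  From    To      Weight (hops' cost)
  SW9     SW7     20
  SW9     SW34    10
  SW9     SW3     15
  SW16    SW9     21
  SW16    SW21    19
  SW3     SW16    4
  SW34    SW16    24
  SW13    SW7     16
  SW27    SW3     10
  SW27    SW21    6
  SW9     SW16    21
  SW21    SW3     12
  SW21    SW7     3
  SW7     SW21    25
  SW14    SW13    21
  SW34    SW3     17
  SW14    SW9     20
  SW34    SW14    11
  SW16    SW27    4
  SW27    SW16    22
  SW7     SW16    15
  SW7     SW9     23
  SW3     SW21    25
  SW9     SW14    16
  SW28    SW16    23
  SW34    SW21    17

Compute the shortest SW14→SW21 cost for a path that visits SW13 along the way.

62 hops' cost

Shortest SW14→SW13: SW14–SW13 = 21
Shortest SW13→SW21: SW13–SW7–SW21 = 41
Total via SW13: 21 + 41 = 62 hops' cost.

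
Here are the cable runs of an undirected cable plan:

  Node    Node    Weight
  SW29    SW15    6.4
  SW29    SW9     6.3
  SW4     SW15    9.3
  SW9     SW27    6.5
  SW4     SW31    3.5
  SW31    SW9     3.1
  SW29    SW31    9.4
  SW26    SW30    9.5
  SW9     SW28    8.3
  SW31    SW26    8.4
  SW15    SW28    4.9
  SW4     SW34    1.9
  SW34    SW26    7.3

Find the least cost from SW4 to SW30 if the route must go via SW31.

Shortest SW4→SW31: SW4 → SW31 = 3.5
Shortest SW31→SW30: SW31 → SW26 → SW30 = 17.9
Total via SW31: 3.5 + 17.9 = 21.4.

21.4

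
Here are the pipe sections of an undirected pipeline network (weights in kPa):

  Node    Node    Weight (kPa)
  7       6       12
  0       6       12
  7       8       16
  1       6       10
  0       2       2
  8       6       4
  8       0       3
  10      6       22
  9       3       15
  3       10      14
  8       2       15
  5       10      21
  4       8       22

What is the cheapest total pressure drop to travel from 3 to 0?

43 kPa

Candidate routes:
3 - 10 - 6 - 8 - 0: 14+22+4+3 = 43
3 - 10 - 6 - 0: 14+22+12 = 48
The minimum is 43 kPa via 3 - 10 - 6 - 8 - 0.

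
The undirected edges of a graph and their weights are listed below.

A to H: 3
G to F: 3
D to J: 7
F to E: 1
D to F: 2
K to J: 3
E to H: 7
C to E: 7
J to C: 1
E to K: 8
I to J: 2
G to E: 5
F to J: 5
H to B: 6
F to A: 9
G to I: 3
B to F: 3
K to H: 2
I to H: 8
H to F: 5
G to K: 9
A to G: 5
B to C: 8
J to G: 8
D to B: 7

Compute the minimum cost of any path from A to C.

Shortest distances from A:
A: 0
H: 3  (via A)
G: 5  (via A)
K: 5  (via H)
F: 8  (via H)
I: 8  (via G)
J: 8  (via K)
B: 9  (via H)
C: 9  (via J)
Shortest route: A → H → K → J → C = 9.

9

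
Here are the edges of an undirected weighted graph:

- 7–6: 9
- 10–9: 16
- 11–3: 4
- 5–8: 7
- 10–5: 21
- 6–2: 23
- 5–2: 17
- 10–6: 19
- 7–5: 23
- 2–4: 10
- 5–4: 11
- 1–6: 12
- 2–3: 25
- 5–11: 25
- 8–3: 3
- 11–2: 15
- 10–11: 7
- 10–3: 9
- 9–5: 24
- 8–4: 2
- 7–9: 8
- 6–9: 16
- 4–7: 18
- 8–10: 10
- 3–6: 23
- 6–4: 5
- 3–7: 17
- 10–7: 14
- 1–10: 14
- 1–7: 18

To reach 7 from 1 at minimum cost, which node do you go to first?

Enumerating some paths:
1 → 6 → 7: 12+9 = 21
1 → 10 → 7: 14+14 = 28
1 → 7: 18 = 18
1 → 6 → 4 → 7: 12+5+18 = 35
Cheapest is 1 → 7 at 18.
So from 1 the first move is to 7.

7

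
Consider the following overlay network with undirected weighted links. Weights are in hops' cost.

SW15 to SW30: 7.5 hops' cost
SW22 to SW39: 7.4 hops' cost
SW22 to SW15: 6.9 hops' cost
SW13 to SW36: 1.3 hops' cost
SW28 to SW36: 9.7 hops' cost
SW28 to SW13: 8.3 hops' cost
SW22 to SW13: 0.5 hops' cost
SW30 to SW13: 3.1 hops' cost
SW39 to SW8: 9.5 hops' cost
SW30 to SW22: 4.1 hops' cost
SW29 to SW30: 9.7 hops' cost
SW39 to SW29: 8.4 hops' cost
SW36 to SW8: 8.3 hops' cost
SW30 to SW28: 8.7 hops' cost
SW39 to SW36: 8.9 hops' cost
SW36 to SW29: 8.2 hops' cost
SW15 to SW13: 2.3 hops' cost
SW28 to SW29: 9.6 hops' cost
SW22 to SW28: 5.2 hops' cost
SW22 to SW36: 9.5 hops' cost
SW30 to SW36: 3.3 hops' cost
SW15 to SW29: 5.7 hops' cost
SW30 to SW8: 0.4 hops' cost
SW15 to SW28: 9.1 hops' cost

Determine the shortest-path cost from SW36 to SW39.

Shortest distances from SW36:
SW36: 0
SW13: 1.3  (via SW36)
SW22: 1.8  (via SW13)
SW30: 3.3  (via SW36)
SW15: 3.6  (via SW13)
SW8: 3.7  (via SW30)
SW28: 7  (via SW22)
SW29: 8.2  (via SW36)
SW39: 8.9  (via SW36)
Shortest route: SW36–SW39 = 8.9 hops' cost.

8.9 hops' cost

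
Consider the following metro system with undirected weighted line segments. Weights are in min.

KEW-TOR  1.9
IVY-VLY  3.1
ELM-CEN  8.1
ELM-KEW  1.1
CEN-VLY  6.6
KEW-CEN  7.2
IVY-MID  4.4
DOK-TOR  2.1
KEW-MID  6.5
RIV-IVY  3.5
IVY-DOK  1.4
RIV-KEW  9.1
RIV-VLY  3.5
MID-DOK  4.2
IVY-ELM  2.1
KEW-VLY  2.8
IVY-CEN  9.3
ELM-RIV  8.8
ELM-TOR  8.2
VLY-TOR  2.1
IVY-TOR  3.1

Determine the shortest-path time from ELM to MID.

Running Dijkstra from ELM:
ELM: 0
KEW: 1.1  (via ELM)
IVY: 2.1  (via ELM)
TOR: 3  (via KEW)
DOK: 3.5  (via IVY)
VLY: 3.9  (via KEW)
RIV: 5.6  (via IVY)
MID: 6.5  (via IVY)
Shortest route: ELM → IVY → MID = 6.5 min.

6.5 min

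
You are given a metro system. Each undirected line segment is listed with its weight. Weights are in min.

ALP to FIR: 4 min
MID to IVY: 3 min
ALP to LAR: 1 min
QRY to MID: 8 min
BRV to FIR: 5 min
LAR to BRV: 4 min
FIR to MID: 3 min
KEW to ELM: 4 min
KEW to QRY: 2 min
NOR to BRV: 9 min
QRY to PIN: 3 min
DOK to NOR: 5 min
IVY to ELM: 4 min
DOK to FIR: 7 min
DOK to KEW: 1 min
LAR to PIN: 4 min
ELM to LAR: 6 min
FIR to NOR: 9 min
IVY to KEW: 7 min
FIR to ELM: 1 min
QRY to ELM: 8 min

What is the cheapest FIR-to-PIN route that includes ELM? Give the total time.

10 min

Shortest FIR→ELM: FIR → ELM = 1
Shortest ELM→PIN: ELM → KEW → QRY → PIN = 9
Total via ELM: 1 + 9 = 10 min.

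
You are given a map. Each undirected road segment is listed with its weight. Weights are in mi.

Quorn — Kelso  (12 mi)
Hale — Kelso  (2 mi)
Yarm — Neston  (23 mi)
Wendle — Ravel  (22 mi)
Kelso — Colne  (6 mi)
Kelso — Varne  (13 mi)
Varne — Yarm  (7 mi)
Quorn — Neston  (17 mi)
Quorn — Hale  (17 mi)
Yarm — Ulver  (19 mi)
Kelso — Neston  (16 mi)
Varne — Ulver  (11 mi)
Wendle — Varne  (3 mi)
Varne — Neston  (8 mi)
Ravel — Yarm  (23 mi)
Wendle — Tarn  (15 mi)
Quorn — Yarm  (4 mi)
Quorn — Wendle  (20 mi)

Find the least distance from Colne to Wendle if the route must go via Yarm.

Shortest Colne→Yarm: Colne → Kelso → Quorn → Yarm = 22
Best Yarm to Wendle: Yarm → Varne → Wendle costing 10
Total via Yarm: 22 + 10 = 32 mi.

32 mi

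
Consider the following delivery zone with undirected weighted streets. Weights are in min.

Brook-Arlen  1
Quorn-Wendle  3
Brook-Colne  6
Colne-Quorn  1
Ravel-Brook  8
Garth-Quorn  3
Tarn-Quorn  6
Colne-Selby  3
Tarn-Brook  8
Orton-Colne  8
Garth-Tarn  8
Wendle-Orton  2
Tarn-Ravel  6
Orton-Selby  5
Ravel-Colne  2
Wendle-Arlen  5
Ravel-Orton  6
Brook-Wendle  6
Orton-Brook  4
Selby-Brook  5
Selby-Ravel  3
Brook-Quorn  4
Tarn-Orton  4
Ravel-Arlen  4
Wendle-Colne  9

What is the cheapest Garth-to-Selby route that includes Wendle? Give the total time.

Best Garth to Wendle: Garth–Quorn–Wendle costing 6
Best Wendle to Selby: Wendle–Orton–Selby costing 7
Total via Wendle: 6 + 7 = 13 min.

13 min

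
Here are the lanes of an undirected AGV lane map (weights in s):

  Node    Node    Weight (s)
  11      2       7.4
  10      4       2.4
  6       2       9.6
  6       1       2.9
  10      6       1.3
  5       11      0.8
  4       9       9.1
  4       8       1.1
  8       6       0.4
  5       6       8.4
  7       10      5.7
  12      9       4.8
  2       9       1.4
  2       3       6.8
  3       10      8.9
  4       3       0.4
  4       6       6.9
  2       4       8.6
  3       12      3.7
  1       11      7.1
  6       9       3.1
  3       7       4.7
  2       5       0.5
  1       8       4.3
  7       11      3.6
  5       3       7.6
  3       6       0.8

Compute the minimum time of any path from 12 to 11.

7.5 s

Settle nodes by increasing distance from 12:
12: 0
3: 3.7  (via 12)
4: 4.1  (via 3)
6: 4.5  (via 3)
9: 4.8  (via 12)
8: 4.9  (via 6)
10: 5.8  (via 6)
2: 6.2  (via 9)
5: 6.7  (via 2)
1: 7.4  (via 6)
11: 7.5  (via 5)
Shortest route: 12 → 9 → 2 → 5 → 11 = 7.5 s.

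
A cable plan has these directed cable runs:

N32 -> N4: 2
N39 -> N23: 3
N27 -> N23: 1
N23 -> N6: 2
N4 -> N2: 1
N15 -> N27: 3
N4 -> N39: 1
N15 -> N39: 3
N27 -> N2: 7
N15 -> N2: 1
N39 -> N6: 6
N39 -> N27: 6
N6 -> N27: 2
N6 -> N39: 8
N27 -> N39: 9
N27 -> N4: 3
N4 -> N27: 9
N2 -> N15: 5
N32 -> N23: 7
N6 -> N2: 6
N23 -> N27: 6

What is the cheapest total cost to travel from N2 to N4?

11

Running Dijkstra from N2:
N2: 0
N15: 5  (via N2)
N39: 8  (via N15)
N27: 8  (via N15)
N23: 9  (via N27)
N4: 11  (via N27)
Shortest route: N2–N15–N27–N4 = 11.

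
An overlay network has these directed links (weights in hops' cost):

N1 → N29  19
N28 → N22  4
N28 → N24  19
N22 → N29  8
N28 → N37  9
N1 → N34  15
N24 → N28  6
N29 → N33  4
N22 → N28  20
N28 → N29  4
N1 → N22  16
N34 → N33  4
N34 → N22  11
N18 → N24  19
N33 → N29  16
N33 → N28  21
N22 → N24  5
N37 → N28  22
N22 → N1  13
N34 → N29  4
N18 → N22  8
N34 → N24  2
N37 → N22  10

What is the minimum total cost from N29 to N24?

34 hops' cost

Enumerating some paths:
N29 - N33 - N28 - N37 - N22 - N24: 4+21+9+10+5 = 49
N29 - N33 - N28 - N22 - N24: 4+21+4+5 = 34
N29 - N33 - N28 - N24: 4+21+19 = 44
The minimum is 34 hops' cost via N29 - N33 - N28 - N22 - N24.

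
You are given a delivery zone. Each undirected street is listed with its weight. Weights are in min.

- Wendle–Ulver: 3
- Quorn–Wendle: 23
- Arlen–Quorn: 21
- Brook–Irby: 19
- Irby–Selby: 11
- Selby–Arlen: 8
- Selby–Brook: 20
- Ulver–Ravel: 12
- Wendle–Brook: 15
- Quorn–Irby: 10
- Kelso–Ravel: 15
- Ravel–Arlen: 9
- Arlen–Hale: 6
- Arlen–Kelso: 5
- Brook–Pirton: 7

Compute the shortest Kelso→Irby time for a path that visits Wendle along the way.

Best Kelso to Wendle: Kelso–Arlen–Ravel–Ulver–Wendle costing 29
Shortest Wendle→Irby: Wendle–Quorn–Irby = 33
Total via Wendle: 29 + 33 = 62 min.

62 min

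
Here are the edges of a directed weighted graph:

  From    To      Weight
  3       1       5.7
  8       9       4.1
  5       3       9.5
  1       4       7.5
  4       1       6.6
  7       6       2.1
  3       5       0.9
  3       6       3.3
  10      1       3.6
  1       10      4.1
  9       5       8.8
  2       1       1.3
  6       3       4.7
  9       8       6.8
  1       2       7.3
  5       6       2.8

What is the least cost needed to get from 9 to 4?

29.5

Shortest distances from 9:
9: 0
8: 6.8  (via 9)
5: 8.8  (via 9)
6: 11.6  (via 5)
3: 16.3  (via 6)
1: 22  (via 3)
10: 26.1  (via 1)
2: 29.3  (via 1)
4: 29.5  (via 1)
Shortest route: 9–5–6–3–1–4 = 29.5.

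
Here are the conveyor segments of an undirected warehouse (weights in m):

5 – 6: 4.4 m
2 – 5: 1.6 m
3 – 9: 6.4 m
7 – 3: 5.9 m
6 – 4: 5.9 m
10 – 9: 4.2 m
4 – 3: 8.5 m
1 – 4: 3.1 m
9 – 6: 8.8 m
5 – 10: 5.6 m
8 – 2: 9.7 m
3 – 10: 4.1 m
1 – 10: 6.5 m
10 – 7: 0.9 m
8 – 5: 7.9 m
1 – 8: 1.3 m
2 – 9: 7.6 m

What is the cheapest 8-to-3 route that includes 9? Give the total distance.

18.4 m

Shortest 8→9: 8–1–10–9 = 12
Best 9 to 3: 9–3 costing 6.4
Total via 9: 12 + 6.4 = 18.4 m.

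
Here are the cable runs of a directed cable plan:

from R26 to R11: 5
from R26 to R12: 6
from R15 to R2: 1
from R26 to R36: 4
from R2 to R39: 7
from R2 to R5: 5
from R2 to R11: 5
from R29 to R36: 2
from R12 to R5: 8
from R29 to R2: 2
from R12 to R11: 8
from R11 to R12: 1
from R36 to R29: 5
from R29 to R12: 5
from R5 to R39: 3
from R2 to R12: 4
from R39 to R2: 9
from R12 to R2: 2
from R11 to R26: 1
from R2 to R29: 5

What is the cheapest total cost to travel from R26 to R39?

15

Running Dijkstra from R26:
R26: 0
R36: 4  (via R26)
R11: 5  (via R26)
R12: 6  (via R26)
R2: 8  (via R12)
R29: 9  (via R36)
R5: 13  (via R2)
R39: 15  (via R2)
Shortest route: R26–R12–R2–R39 = 15.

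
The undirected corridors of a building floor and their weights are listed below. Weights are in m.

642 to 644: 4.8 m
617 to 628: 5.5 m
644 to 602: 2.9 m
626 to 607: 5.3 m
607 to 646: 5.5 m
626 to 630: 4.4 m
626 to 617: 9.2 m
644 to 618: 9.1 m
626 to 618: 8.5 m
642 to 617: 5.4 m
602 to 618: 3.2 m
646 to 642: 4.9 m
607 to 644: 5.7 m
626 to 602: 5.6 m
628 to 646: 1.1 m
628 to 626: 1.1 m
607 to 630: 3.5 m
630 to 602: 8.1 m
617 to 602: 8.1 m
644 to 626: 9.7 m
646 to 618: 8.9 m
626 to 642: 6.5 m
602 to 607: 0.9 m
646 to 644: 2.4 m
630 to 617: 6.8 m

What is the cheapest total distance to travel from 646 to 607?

5.5 m

Candidate routes:
646–628–626–607: 1.1+1.1+5.3 = 7.5
646–607: 5.5 = 5.5
646–644–602–607: 2.4+2.9+0.9 = 6.2
Cheapest is 646–607 at 5.5 m.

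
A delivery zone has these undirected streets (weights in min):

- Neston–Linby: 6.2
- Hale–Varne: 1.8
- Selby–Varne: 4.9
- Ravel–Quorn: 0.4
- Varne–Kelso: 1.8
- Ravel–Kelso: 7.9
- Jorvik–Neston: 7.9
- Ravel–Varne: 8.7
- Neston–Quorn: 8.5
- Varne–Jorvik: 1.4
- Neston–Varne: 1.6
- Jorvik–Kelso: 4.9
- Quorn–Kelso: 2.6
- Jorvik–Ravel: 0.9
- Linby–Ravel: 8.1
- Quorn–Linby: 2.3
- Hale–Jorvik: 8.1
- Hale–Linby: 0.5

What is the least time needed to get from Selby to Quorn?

Running Dijkstra from Selby:
Selby: 0
Varne: 4.9  (via Selby)
Jorvik: 6.3  (via Varne)
Neston: 6.5  (via Varne)
Kelso: 6.7  (via Varne)
Hale: 6.7  (via Varne)
Ravel: 7.2  (via Jorvik)
Linby: 7.2  (via Hale)
Quorn: 7.6  (via Ravel)
Shortest route: Selby–Varne–Jorvik–Ravel–Quorn = 7.6 min.

7.6 min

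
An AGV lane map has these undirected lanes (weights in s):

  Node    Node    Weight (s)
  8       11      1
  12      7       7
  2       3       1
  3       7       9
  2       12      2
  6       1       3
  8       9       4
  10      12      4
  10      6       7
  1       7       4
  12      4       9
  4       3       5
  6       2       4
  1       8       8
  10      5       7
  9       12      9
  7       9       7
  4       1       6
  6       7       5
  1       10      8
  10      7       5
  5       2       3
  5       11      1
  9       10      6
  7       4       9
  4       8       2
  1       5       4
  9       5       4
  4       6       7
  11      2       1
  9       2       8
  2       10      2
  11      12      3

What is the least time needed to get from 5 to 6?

6 s

Shortest distances from 5:
5: 0
11: 1  (via 5)
2: 2  (via 11)
8: 2  (via 11)
3: 3  (via 2)
1: 4  (via 5)
4: 4  (via 8)
9: 4  (via 5)
10: 4  (via 2)
12: 4  (via 11)
6: 6  (via 2)
Shortest route: 5–11–2–6 = 6 s.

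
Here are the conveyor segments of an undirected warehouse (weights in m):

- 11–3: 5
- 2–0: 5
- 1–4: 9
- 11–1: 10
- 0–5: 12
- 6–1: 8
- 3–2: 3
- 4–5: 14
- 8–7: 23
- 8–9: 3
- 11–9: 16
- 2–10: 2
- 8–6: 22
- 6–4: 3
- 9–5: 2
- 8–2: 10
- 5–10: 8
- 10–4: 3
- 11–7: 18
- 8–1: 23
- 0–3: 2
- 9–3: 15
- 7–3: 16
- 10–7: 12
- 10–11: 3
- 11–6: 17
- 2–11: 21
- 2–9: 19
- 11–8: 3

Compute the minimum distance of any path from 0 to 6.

Running Dijkstra from 0:
0: 0
3: 2  (via 0)
2: 5  (via 0)
10: 7  (via 2)
11: 7  (via 3)
4: 10  (via 10)
8: 10  (via 11)
5: 12  (via 0)
6: 13  (via 4)
Shortest route: 0 → 2 → 10 → 4 → 6 = 13 m.

13 m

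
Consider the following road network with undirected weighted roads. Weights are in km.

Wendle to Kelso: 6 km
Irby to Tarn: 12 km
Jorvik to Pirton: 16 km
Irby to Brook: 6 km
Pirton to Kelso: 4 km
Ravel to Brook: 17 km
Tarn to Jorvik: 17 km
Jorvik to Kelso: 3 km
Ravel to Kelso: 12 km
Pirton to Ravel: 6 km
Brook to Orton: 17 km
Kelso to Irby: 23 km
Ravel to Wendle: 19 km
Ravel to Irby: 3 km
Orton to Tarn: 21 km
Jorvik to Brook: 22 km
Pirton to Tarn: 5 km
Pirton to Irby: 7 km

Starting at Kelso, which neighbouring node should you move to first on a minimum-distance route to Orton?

Compare a few routes:
Kelso–Pirton–Ravel–Irby–Brook–Orton: 4+6+3+6+17 = 36
Kelso–Pirton–Tarn–Orton: 4+5+21 = 30
Kelso–Pirton–Irby–Brook–Orton: 4+7+6+17 = 34
Cheapest is Kelso–Pirton–Tarn–Orton at 30 km.
So from Kelso the first move is to Pirton.

Pirton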